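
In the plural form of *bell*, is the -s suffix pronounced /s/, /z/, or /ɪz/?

The stem *bell* ends in a voiced non-sibilant sound.
The plural suffix surfaces as /ɪz/ after sibilants, /s/ after other voiceless consonants, and /z/ after other voiced sounds.
So the plural -s on *bell* is pronounced /z/.

/z/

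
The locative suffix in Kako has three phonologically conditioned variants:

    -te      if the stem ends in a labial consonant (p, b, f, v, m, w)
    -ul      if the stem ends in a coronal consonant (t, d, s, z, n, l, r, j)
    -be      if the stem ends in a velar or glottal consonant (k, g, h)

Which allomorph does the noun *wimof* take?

-te

*wimof* — final consonant /f/ (labial) → -te.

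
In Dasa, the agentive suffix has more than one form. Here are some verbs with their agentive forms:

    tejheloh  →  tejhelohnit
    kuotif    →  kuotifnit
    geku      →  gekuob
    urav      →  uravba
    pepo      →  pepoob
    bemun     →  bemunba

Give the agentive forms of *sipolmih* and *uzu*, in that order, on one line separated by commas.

The suffix is conditioned by the final sound: -nit when the stem ends in a voiceless consonant (*tejheloh*, *kuotif*); -ba when the stem ends in a voiced consonant (*urav*, *bemun*); -ob when the stem ends in a vowel (*geku*, *pepo*).
*sipolmih* — final sound /h/ (a voiceless consonant) → -nit → *sipolmihnit*.
Since the final sound of *uzu* is /u/ (a vowel), it takes -ob, giving *uzuob*.

sipolmihnit, uzuob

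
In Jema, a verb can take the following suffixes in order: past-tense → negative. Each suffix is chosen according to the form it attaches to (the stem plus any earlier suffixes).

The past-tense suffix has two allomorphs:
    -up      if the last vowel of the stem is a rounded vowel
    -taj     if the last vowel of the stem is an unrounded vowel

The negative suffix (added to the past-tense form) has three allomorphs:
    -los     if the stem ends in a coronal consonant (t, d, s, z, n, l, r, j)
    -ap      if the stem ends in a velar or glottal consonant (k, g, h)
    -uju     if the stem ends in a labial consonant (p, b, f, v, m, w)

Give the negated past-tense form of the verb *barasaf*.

The last vowel of *barasaf* is /a/, which is an unrounded vowel, so the past-tense suffix is -taj, giving *barasaftaj*.
The past-tense form *barasaftaj*: final consonant = /j/, coronal → -los → *barasaftajlos*.

barasaftajlos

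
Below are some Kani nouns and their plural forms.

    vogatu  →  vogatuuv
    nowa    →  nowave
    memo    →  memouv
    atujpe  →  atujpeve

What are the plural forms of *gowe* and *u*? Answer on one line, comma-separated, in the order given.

Looking at the last vowel of each stem: -uv when the last vowel of the stem is a rounded vowel (*vogatu*, *memo*); -ve when the last vowel of the stem is an unrounded vowel (*nowa*, *atujpe*).
The last vowel of *gowe* is /e/, which is an unrounded vowel, so the suffix is -ve, giving *goweve*.
*u* — last vowel /u/ (a rounded vowel) → -uv → *uuv*.

goweve, uuv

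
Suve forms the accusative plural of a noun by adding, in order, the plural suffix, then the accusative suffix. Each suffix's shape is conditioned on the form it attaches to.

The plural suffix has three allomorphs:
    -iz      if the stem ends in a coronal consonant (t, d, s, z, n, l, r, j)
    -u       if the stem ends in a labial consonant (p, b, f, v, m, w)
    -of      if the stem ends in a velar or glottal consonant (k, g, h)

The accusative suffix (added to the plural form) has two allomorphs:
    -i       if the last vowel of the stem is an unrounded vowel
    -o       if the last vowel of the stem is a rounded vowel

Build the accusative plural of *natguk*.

Since the final consonant of *natguk* is /k/ (velar/glottal), it takes -of, giving *natgukof*.
The plural form *natgukof*: last vowel = /o/, a rounded vowel → -o → *natgukofo*.

natgukofo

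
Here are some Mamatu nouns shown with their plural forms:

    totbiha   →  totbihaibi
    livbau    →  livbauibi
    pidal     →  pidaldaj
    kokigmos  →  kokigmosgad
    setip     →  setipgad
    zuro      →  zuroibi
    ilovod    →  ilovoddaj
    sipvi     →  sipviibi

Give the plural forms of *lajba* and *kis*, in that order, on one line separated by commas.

lajbaibi, kisgad

Looking at the final sound of each stem: -gad when the stem ends in a voiceless consonant (*kokigmos*, *setip*); -daj when the stem ends in a voiced consonant (*pidal*, *ilovod*); -ibi when the stem ends in a vowel (*totbiha*, *livbau*, *zuro*, *sipvi*).
The final sound of *lajba* is /a/, which is a vowel, so the suffix is -ibi, giving *lajbaibi*.
The final sound of *kis* is /s/, which is a voiceless consonant, so the suffix is -gad, giving *kisgad*.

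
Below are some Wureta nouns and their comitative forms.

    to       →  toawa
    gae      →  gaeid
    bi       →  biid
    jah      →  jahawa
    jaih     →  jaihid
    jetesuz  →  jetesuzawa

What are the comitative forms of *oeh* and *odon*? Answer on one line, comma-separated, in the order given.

Looking at the last vowel of each stem: -id when the last vowel of the stem is a front vowel (*gae*, *bi*, *jaih*); -awa when the last vowel of the stem is a back vowel (*to*, *jah*, *jetesuz*).
Since the last vowel of *oeh* is /e/ (a front vowel), it takes -id, giving *oehid*.
The last vowel of *odon* is /o/, which is a back vowel, so the suffix is -awa, giving *odonawa*.

oehid, odonawa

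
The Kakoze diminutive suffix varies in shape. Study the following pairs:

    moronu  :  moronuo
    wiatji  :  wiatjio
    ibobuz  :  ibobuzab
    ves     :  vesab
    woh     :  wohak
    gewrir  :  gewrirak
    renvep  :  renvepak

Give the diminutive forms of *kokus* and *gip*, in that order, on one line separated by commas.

Looking at the final sound of each stem: -ab when the stem ends in a sibilant (*ibobuz*, *ves*); -ak when the stem ends in a non-sibilant consonant (*woh*, *gewrir*, *renvep*); -o when the stem ends in a vowel (*moronu*, *wiatji*).
Since the final sound of *kokus* is /s/ (a sibilant), it takes -ab, giving *kokusab*.
Since the final sound of *gip* is /p/ (a non-sibilant consonant), it takes -ak, giving *gipak*.

kokusab, gipak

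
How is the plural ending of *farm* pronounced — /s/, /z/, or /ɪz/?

The stem *farm* ends in a voiced non-sibilant sound.
The plural suffix surfaces as /ɪz/ after sibilants, /s/ after other voiceless consonants, and /z/ after other voiced sounds.
So the plural -s on *farm* is pronounced /z/.

/z/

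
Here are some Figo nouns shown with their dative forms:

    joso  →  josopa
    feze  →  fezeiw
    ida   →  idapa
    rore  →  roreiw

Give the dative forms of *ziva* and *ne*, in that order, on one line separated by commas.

zivapa, neiw

Looking at the last vowel of each stem: -iw when the last vowel of the stem is a front vowel (*feze*, *rore*); -pa when the last vowel of the stem is a back vowel (*joso*, *ida*).
The last vowel of *ziva* is /a/, which is a back vowel, so the suffix is -pa, giving *zivapa*.
The last vowel of *ne* is /e/, which is a front vowel, so the suffix is -iw, giving *neiw*.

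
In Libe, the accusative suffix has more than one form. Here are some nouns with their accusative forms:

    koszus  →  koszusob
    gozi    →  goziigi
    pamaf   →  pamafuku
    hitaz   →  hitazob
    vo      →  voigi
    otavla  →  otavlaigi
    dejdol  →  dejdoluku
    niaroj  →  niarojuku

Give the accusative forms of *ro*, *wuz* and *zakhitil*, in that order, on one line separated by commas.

roigi, wuzob, zakhitiluku

Looking at the final sound of each stem: -ob when the stem ends in a sibilant (*koszus*, *hitaz*); -uku when the stem ends in a non-sibilant consonant (*pamaf*, *dejdol*, *niaroj*); -igi when the stem ends in a vowel (*gozi*, *vo*, *otavla*).
Since the final sound of *ro* is /o/ (a vowel), it takes -igi, giving *roigi*.
*wuz*: final sound = /z/, a sibilant → -ob → *wuzob*.
*zakhitil* — final sound /l/ (a non-sibilant consonant) → -uku → *zakhitiluku*.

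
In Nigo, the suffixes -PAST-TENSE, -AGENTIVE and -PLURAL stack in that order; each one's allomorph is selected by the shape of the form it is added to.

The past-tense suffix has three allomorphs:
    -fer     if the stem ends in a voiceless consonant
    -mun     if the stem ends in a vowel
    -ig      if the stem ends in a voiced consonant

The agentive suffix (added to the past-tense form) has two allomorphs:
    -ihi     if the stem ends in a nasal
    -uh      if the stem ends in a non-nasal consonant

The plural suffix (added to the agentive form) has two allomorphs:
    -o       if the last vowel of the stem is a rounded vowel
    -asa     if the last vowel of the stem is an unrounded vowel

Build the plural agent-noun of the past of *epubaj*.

*epubaj* — final sound /j/ (a voiced consonant) → -ig → *epubajig*.
The past-tense form *epubajig* — final consonant /g/ (non-nasal) → -uh → *epubajiguh*.
The agentive form *epubajiguh*: last vowel = /u/, a rounded vowel → -o → *epubajiguho*.

epubajiguho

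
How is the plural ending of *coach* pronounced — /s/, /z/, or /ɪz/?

/ɪz/

The stem *coach* ends in a sibilant (/s, z, ʃ, ʒ, tʃ, dʒ/).
The plural suffix surfaces as /ɪz/ after sibilants, /s/ after other voiceless consonants, and /z/ after other voiced sounds.
So the plural -s on *coach* is pronounced /ɪz/.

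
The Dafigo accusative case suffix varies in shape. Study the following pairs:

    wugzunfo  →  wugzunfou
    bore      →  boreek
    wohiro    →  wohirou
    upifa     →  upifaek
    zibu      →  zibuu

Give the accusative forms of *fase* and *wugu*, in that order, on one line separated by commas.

The pattern is rounding harmony: -u when the last vowel of the stem is a rounded vowel (*wugzunfo*, *wohiro*, *zibu*); -ek when the last vowel of the stem is an unrounded vowel (*bore*, *upifa*).
Since the last vowel of *fase* is /e/ (an unrounded vowel), it takes -ek, giving *faseek*.
Since the last vowel of *wugu* is /u/ (a rounded vowel), it takes -u, giving *wuguu*.

faseek, wuguu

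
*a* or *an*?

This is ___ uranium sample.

The indefinite article is chosen by the initial *sound* of the following word, not its spelling.
*uranium* begins with the sound /jʊ/ (u pronounced /jʊ/) — a consonant sound.
So the article is *a*: This is a uranium sample.

a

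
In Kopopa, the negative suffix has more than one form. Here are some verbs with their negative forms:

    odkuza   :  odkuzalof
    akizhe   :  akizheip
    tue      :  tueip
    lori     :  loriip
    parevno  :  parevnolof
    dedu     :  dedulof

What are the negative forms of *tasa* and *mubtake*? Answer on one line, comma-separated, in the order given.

tasalof, mubtakeip

The suffix is conditioned by the last vowel: -ip when the last vowel of the stem is a front vowel (*akizhe*, *tue*, *lori*); -lof when the last vowel of the stem is a back vowel (*odkuza*, *parevno*, *dedu*).
*tasa*: last vowel = /a/, a back vowel → -lof → *tasalof*.
Since the last vowel of *mubtake* is /e/ (a front vowel), it takes -ip, giving *mubtakeip*.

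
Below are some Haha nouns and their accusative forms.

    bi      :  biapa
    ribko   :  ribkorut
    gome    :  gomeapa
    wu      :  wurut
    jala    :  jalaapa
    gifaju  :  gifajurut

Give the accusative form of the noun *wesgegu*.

wesgegurut

Looking at the last vowel of each stem: -rut when the last vowel of the stem is a rounded vowel (*ribko*, *wu*, *gifaju*); -apa when the last vowel of the stem is an unrounded vowel (*bi*, *gome*, *jala*).
*wesgegu* — last vowel /u/ (a rounded vowel) → -rut → *wesgegurut*.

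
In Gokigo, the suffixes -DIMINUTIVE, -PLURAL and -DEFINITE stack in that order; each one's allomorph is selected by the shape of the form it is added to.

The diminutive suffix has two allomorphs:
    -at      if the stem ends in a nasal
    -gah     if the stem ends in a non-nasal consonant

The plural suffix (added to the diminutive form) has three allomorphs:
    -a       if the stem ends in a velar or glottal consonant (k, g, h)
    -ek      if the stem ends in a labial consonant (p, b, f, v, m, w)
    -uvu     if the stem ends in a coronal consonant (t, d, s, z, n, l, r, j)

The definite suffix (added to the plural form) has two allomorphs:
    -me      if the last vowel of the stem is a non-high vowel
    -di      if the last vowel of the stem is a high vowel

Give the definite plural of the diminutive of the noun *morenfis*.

The final consonant of *morenfis* is /s/, which is non-nasal, so the diminutive suffix is -gah, giving *morenfisgah*.
Since the final consonant of the diminutive form *morenfisgah* is /h/ (velar/glottal), it takes -a, giving *morenfisgaha*.
The plural form *morenfisgaha* — last vowel /a/ (a non-high vowel) → -me → *morenfisgahame*.

morenfisgahame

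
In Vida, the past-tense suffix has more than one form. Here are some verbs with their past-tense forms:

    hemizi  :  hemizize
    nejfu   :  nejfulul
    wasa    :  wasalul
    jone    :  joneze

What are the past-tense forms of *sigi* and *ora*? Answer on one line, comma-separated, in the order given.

sigize, oralul

Looking at the last vowel of each stem: -ze when the last vowel of the stem is a front vowel (*hemizi*, *jone*); -lul when the last vowel of the stem is a back vowel (*nejfu*, *wasa*).
The last vowel of *sigi* is /i/, which is a front vowel, so the suffix is -ze, giving *sigize*.
*ora* — last vowel /a/ (a back vowel) → -lul → *oralul*.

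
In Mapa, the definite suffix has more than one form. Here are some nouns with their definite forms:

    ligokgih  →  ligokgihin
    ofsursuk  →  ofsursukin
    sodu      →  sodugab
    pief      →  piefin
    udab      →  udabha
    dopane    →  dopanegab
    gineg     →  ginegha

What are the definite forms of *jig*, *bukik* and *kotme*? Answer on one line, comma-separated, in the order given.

The suffix is conditioned by the final sound: -in when the stem ends in a voiceless consonant (*ligokgih*, *ofsursuk*, *pief*); -ha when the stem ends in a voiced consonant (*udab*, *gineg*); -gab when the stem ends in a vowel (*sodu*, *dopane*).
*jig*: final sound = /g/, a voiced consonant → -ha → *jigha*.
*bukik* — final sound /k/ (a voiceless consonant) → -in → *bukikin*.
*kotme*: final sound = /e/, a vowel → -gab → *kotmegab*.

jigha, bukikin, kotmegab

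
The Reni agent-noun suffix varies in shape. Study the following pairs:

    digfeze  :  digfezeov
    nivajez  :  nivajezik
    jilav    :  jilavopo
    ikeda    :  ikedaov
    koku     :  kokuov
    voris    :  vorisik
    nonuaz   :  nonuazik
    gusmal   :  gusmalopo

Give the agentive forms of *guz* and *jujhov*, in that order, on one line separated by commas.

guzik, jujhovopo

The suffix is conditioned by the final sound: -ik when the stem ends in a sibilant (*nivajez*, *voris*, *nonuaz*); -opo when the stem ends in a non-sibilant consonant (*jilav*, *gusmal*); -ov when the stem ends in a vowel (*digfeze*, *ikeda*, *koku*).
*guz*: final sound = /z/, a sibilant → -ik → *guzik*.
*jujhov*: final sound = /v/, a non-sibilant consonant → -opo → *jujhovopo*.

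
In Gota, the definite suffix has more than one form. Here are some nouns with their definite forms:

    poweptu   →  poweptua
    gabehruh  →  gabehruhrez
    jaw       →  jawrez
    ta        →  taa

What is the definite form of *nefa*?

The suffix is conditioned by the final sound: -rez when the stem ends in a consonant (*gabehruh*, *jaw*); -a when the stem ends in a vowel (*poweptu*, *ta*).
Since the final sound of *nefa* is /a/ (a vowel), it takes -a, giving *nefaa*.

nefaa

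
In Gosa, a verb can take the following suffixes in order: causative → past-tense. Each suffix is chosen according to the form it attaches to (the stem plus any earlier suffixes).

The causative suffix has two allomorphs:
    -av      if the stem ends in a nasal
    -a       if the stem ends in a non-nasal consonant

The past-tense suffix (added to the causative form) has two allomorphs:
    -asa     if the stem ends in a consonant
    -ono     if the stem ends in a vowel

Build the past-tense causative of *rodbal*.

The final consonant of *rodbal* is /l/, which is non-nasal, so the causative suffix is -a, giving *rodbala*.
The final sound of the causative form *rodbala* is /a/, which is a vowel, so the past-tense suffix is -ono, giving *rodbalaono*.

rodbalaono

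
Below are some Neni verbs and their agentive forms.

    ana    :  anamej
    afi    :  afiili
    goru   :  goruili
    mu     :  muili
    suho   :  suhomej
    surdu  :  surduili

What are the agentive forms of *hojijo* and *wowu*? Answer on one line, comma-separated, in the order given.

The pattern is height harmony: -ili when the last vowel of the stem is a high vowel (*afi*, *goru*, *mu*, *surdu*); -mej when the last vowel of the stem is a non-high vowel (*ana*, *suho*).
Since the last vowel of *hojijo* is /o/ (a non-high vowel), it takes -mej, giving *hojijomej*.
*wowu* — last vowel /u/ (a high vowel) → -ili → *wowuili*.

hojijomej, wowuili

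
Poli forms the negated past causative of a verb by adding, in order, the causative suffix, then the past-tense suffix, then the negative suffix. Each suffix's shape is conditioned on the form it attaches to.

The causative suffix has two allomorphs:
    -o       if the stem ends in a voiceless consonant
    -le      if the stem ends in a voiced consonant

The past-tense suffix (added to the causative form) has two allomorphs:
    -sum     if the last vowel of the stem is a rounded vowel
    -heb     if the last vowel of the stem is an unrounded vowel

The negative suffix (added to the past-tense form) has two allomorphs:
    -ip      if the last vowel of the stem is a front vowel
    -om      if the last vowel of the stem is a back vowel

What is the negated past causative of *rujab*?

rujablehebip

Since the final consonant of *rujab* is /b/ (voiced), it takes -le, giving *rujable*.
Since the last vowel of the causative form *rujable* is /e/ (an unrounded vowel), it takes -heb, giving *rujableheb*.
The past-tense form *rujableheb* — last vowel /e/ (a front vowel) → -ip → *rujablehebip*.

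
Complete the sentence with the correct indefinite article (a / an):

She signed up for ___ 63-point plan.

a

The indefinite article is chosen by the initial *sound* of the following word, not its spelling.
The number *63* is spoken "sixty-…", beginning with /ˈsɪksti/ — a consonant sound.
So the article is *a*: She signed up for a 63-point plan.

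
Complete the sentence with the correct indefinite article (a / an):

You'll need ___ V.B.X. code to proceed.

a

The indefinite article is chosen by the initial *sound* of the following word, not its spelling.
The initialism *V.B.X.* is read letter by letter; the first letter, V, is pronounced /viː/, which begins with a consonant sound.
So the article is *a*: You'll need a V.B.X. code to proceed.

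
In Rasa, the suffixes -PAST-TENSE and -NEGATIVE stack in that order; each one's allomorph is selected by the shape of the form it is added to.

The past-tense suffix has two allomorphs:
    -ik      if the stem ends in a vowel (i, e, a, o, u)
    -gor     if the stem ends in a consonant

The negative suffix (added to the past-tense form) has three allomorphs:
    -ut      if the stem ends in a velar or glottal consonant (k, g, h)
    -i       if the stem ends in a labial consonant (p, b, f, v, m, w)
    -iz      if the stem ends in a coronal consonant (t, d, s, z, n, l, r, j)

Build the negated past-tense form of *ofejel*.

Since the final sound of *ofejel* is /l/ (a consonant), it takes -gor, giving *ofejelgor*.
Since the final consonant of the past-tense form *ofejelgor* is /r/ (coronal), it takes -iz, giving *ofejelgoriz*.

ofejelgoriz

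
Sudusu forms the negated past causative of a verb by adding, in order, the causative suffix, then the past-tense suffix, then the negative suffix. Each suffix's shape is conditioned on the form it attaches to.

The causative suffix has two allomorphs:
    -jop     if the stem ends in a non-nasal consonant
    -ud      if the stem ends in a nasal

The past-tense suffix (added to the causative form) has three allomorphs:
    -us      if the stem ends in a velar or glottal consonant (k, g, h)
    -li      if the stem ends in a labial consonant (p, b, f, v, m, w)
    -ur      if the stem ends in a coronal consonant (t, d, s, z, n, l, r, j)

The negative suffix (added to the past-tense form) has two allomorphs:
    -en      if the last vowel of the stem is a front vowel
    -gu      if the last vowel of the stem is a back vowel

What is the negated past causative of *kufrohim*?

*kufrohim*: final consonant = /m/, a nasal → -ud → *kufrohimud*.
The causative form *kufrohimud*: final consonant = /d/, coronal → -ur → *kufrohimudur*.
The last vowel of the past-tense form *kufrohimudur* is /u/, which is a back vowel, so the negative suffix is -gu, giving *kufrohimudurgu*.

kufrohimudurgu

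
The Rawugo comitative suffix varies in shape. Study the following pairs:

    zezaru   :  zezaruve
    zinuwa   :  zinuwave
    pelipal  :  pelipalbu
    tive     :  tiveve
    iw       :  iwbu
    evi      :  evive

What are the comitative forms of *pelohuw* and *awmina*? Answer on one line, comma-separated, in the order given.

pelohuwbu, awminave

The alternation tracks the final sound of the stem — -bu when the stem ends in a consonant (*pelipal*, *iw*); -ve when the stem ends in a vowel (*zezaru*, *zinuwa*, *tive*, *evi*).
The final sound of *pelohuw* is /w/, which is a consonant, so the suffix is -bu, giving *pelohuwbu*.
The final sound of *awmina* is /a/, which is a vowel, so the suffix is -ve, giving *awminave*.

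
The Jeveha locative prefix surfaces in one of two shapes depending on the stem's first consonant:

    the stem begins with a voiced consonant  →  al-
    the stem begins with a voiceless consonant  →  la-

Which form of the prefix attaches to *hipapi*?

The first consonant of *hipapi* is /h/, which is voiceless, so the prefix is la-.

la-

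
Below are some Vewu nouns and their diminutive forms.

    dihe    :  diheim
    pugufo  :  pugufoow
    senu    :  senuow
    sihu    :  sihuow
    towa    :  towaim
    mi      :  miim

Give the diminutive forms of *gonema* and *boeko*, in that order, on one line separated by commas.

gonemaim, boekoow

The pattern is rounding harmony: -ow when the last vowel of the stem is a rounded vowel (*pugufo*, *senu*, *sihu*); -im when the last vowel of the stem is an unrounded vowel (*dihe*, *towa*, *mi*).
The last vowel of *gonema* is /a/, which is an unrounded vowel, so the suffix is -im, giving *gonemaim*.
*boeko* — last vowel /o/ (a rounded vowel) → -ow → *boekoow*.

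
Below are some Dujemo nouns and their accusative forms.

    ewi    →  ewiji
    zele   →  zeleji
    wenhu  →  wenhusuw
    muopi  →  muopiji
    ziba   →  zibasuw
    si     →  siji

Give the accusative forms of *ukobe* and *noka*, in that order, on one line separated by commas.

The suffix is conditioned by the last vowel: -ji when the last vowel of the stem is a front vowel (*ewi*, *zele*, *muopi*, *si*); -suw when the last vowel of the stem is a back vowel (*wenhu*, *ziba*).
*ukobe* — last vowel /e/ (a front vowel) → -ji → *ukobeji*.
The last vowel of *noka* is /a/, which is a back vowel, so the suffix is -suw, giving *nokasuw*.

ukobeji, nokasuw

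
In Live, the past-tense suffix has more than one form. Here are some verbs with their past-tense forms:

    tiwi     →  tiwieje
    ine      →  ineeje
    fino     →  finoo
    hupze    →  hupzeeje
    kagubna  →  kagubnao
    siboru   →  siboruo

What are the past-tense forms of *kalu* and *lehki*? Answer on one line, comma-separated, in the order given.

The alternation tracks the last vowel of the stem — -eje when the last vowel of the stem is a front vowel (*tiwi*, *ine*, *hupze*); -o when the last vowel of the stem is a back vowel (*fino*, *kagubna*, *siboru*).
*kalu*: last vowel = /u/, a back vowel → -o → *kaluo*.
*lehki* — last vowel /i/ (a front vowel) → -eje → *lehkieje*.

kaluo, lehkieje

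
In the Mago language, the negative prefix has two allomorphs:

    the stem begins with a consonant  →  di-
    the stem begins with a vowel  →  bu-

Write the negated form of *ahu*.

The first sound of *ahu* is /a/, which is a vowel, so the prefix is bu-, giving *buahu*.

buahu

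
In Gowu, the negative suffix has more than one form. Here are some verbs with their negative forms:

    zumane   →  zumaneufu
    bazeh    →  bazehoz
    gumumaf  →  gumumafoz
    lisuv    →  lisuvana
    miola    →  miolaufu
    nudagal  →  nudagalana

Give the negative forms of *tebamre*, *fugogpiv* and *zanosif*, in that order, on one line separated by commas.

The pattern is voicing of the final sound: -oz when the stem ends in a voiceless consonant (*bazeh*, *gumumaf*); -ana when the stem ends in a voiced consonant (*lisuv*, *nudagal*); -ufu when the stem ends in a vowel (*zumane*, *miola*).
*tebamre*: final sound = /e/, a vowel → -ufu → *tebamreufu*.
*fugogpiv*: final sound = /v/, a voiced consonant → -ana → *fugogpivana*.
Since the final sound of *zanosif* is /f/ (a voiceless consonant), it takes -oz, giving *zanosifoz*.

tebamreufu, fugogpivana, zanosifoz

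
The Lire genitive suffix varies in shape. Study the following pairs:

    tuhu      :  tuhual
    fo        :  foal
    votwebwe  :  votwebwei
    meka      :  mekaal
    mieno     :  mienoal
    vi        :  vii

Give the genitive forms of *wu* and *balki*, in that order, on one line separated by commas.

The alternation tracks the last vowel of the stem — -i when the last vowel of the stem is a front vowel (*votwebwe*, *vi*); -al when the last vowel of the stem is a back vowel (*tuhu*, *fo*, *meka*, *mieno*).
*wu*: last vowel = /u/, a back vowel → -al → *wual*.
Since the last vowel of *balki* is /i/ (a front vowel), it takes -i, giving *balkii*.

wual, balkii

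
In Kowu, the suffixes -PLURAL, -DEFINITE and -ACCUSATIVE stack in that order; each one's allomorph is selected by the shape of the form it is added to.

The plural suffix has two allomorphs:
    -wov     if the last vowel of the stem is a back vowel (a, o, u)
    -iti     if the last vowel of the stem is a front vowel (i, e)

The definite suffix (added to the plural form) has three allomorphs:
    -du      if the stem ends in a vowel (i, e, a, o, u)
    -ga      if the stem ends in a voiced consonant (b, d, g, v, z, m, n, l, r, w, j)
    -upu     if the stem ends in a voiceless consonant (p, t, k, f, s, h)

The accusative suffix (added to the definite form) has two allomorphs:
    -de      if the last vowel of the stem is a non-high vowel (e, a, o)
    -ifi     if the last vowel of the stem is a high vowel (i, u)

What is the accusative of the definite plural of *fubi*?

The last vowel of *fubi* is /i/, which is a front vowel, so the plural suffix is -iti, giving *fubiiti*.
The plural form *fubiiti* — final sound /i/ (a vowel) → -du → *fubiitidu*.
Since the last vowel of the definite form *fubiitidu* is /u/ (a high vowel), it takes -ifi, giving *fubiitiduifi*.

fubiitiduifi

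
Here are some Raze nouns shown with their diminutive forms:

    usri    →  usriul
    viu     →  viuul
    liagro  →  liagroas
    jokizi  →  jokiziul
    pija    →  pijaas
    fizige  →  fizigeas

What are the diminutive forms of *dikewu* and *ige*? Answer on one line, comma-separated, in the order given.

The alternation tracks the last vowel of the stem — -ul when the last vowel of the stem is a high vowel (*usri*, *viu*, *jokizi*); -as when the last vowel of the stem is a non-high vowel (*liagro*, *pija*, *fizige*).
Since the last vowel of *dikewu* is /u/ (a high vowel), it takes -ul, giving *dikewuul*.
Since the last vowel of *ige* is /e/ (a non-high vowel), it takes -as, giving *igeas*.

dikewuul, igeas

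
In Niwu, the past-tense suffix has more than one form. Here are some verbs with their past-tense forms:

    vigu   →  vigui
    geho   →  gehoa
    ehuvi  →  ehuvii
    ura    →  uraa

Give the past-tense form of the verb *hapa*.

hapaa

Looking at the last vowel of each stem: -i when the last vowel of the stem is a high vowel (*vigu*, *ehuvi*); -a when the last vowel of the stem is a non-high vowel (*geho*, *ura*).
*hapa* — last vowel /a/ (a non-high vowel) → -a → *hapaa*.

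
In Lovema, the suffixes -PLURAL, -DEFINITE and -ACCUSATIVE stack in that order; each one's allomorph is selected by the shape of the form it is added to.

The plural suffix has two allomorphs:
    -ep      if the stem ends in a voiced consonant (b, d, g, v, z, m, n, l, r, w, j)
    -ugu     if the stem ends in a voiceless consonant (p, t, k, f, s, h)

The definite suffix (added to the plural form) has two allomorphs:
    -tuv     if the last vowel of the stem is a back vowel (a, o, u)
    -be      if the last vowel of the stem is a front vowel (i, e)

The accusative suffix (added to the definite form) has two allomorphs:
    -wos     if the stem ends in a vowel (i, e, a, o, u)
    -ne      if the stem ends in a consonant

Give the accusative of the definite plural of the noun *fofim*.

fofimepbewos

*fofim*: final consonant = /m/, voiced → -ep → *fofimep*.
The plural form *fofimep*: last vowel = /e/, a front vowel → -be → *fofimepbe*.
The final sound of the definite form *fofimepbe* is /e/, which is a vowel, so the accusative suffix is -wos, giving *fofimepbewos*.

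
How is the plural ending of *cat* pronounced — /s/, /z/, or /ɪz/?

/s/

The stem *cat* ends in a voiceless non-sibilant consonant.
The plural suffix surfaces as /ɪz/ after sibilants, /s/ after other voiceless consonants, and /z/ after other voiced sounds.
So the plural -s on *cat* is pronounced /s/.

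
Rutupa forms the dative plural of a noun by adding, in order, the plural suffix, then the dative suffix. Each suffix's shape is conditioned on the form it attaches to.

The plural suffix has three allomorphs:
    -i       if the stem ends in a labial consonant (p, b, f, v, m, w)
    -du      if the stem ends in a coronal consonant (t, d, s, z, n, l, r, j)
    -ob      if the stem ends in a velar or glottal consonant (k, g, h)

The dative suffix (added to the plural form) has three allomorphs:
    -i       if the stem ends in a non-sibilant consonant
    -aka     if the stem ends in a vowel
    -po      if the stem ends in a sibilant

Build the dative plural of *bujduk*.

*bujduk*: final consonant = /k/, velar/glottal → -ob → *bujdukob*.
The plural form *bujdukob*: final sound = /b/, a non-sibilant consonant → -i → *bujdukobi*.

bujdukobi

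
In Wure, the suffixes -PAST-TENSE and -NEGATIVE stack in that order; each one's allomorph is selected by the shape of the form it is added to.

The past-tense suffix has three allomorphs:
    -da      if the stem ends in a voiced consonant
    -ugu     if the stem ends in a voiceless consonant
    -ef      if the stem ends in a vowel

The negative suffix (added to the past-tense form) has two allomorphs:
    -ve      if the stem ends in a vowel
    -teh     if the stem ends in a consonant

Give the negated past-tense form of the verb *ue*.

Since the final sound of *ue* is /e/ (a vowel), it takes -ef, giving *ueef*.
The past-tense form *ueef* — final sound /f/ (a consonant) → -teh → *ueefteh*.

ueefteh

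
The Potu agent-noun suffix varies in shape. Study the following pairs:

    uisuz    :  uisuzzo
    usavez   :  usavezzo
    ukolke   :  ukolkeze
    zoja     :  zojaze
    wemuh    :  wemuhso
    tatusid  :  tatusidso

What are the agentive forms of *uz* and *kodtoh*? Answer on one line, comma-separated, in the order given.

The pattern is sibilance of the final sound: -zo when the stem ends in a sibilant (*uisuz*, *usavez*); -so when the stem ends in a non-sibilant consonant (*wemuh*, *tatusid*); -ze when the stem ends in a vowel (*ukolke*, *zoja*).
*uz*: final sound = /z/, a sibilant → -zo → *uzzo*.
*kodtoh*: final sound = /h/, a non-sibilant consonant → -so → *kodtohso*.

uzzo, kodtohso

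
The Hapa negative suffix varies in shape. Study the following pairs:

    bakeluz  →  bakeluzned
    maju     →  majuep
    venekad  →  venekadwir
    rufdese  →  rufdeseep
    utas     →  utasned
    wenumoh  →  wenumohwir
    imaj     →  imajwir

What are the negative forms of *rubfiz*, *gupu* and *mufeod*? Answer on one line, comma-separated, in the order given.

rubfizned, gupuep, mufeodwir

The suffix is conditioned by the final sound: -ned when the stem ends in a sibilant (*bakeluz*, *utas*); -wir when the stem ends in a non-sibilant consonant (*venekad*, *wenumoh*, *imaj*); -ep when the stem ends in a vowel (*maju*, *rufdese*).
*rubfiz* — final sound /z/ (a sibilant) → -ned → *rubfizned*.
The final sound of *gupu* is /u/, which is a vowel, so the suffix is -ep, giving *gupuep*.
*mufeod* — final sound /d/ (a non-sibilant consonant) → -wir → *mufeodwir*.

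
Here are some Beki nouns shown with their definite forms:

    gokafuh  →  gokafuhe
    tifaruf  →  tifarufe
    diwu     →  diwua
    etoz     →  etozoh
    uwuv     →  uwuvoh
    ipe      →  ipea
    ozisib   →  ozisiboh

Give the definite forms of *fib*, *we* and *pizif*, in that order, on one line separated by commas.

fiboh, wea, pizife

Looking at the final sound of each stem: -e when the stem ends in a voiceless consonant (*gokafuh*, *tifaruf*); -oh when the stem ends in a voiced consonant (*etoz*, *uwuv*, *ozisib*); -a when the stem ends in a vowel (*diwu*, *ipe*).
The final sound of *fib* is /b/, which is a voiced consonant, so the suffix is -oh, giving *fiboh*.
The final sound of *we* is /e/, which is a vowel, so the suffix is -a, giving *wea*.
The final sound of *pizif* is /f/, which is a voiceless consonant, so the suffix is -e, giving *pizife*.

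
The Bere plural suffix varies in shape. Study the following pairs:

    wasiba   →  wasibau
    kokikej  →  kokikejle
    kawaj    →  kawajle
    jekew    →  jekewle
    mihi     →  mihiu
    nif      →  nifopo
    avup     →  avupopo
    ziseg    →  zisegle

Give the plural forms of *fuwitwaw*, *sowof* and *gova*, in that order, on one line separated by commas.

Looking at the final sound of each stem: -opo when the stem ends in a voiceless consonant (*nif*, *avup*); -le when the stem ends in a voiced consonant (*kokikej*, *kawaj*, *jekew*, *ziseg*); -u when the stem ends in a vowel (*wasiba*, *mihi*).
*fuwitwaw*: final sound = /w/, a voiced consonant → -le → *fuwitwawle*.
*sowof* — final sound /f/ (a voiceless consonant) → -opo → *sowofopo*.
Since the final sound of *gova* is /a/ (a vowel), it takes -u, giving *govau*.

fuwitwawle, sowofopo, govau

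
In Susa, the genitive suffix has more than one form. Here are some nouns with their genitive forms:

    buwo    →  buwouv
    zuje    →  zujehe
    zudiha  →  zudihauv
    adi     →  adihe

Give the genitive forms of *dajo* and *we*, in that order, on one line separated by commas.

dajouv, wehe

The suffix is conditioned by the last vowel: -he when the last vowel of the stem is a front vowel (*zuje*, *adi*); -uv when the last vowel of the stem is a back vowel (*buwo*, *zudiha*).
*dajo* — last vowel /o/ (a back vowel) → -uv → *dajouv*.
*we* — last vowel /e/ (a front vowel) → -he → *wehe*.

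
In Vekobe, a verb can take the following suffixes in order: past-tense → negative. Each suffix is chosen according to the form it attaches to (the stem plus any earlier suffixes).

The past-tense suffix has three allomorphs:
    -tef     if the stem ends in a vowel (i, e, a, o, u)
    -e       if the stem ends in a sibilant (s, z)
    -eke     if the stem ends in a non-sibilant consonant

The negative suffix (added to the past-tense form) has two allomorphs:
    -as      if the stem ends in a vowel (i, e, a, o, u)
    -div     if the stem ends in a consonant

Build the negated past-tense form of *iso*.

isotefdiv

Since the final sound of *iso* is /o/ (a vowel), it takes -tef, giving *isotef*.
Since the final sound of the past-tense form *isotef* is /f/ (a consonant), it takes -div, giving *isotefdiv*.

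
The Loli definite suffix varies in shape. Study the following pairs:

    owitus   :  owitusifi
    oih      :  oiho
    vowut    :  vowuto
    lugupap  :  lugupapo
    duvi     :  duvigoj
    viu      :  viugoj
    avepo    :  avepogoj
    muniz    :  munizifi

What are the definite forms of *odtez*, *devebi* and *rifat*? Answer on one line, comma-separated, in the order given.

Looking at the final sound of each stem: -ifi when the stem ends in a sibilant (*owitus*, *muniz*); -o when the stem ends in a non-sibilant consonant (*oih*, *vowut*, *lugupap*); -goj when the stem ends in a vowel (*duvi*, *viu*, *avepo*).
*odtez* — final sound /z/ (a sibilant) → -ifi → *odtezifi*.
Since the final sound of *devebi* is /i/ (a vowel), it takes -goj, giving *devebigoj*.
*rifat*: final sound = /t/, a non-sibilant consonant → -o → *rifato*.

odtezifi, devebigoj, rifato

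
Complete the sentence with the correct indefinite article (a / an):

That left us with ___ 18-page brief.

an

The indefinite article is chosen by the initial *sound* of the following word, not its spelling.
The number *18* is spoken "eighteen", beginning with /ˌeɪˈtiːn/ — a vowel sound.
So the article is *an*: That left us with an 18-page brief.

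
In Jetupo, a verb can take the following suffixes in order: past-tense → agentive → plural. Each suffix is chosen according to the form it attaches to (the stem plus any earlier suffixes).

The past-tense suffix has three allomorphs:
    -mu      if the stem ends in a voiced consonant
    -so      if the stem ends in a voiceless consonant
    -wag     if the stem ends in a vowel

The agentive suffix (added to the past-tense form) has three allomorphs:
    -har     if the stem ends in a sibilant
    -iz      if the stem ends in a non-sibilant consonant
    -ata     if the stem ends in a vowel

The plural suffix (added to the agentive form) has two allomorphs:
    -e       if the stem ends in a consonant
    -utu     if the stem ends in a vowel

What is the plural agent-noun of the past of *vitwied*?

vitwiedmuatautu

*vitwied* — final sound /d/ (a voiced consonant) → -mu → *vitwiedmu*.
The past-tense form *vitwiedmu* — final sound /u/ (a vowel) → -ata → *vitwiedmuata*.
Since the final sound of the agentive form *vitwiedmuata* is /a/ (a vowel), it takes -utu, giving *vitwiedmuatautu*.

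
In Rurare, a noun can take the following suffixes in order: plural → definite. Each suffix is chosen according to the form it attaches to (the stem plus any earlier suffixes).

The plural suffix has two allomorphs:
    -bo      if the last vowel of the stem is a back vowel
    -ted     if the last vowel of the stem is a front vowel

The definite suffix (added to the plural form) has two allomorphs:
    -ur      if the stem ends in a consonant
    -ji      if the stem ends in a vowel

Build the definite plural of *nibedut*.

*nibedut*: last vowel = /u/, a back vowel → -bo → *nibedutbo*.
The final sound of the plural form *nibedutbo* is /o/, which is a vowel, so the definite suffix is -ji, giving *nibedutboji*.

nibedutboji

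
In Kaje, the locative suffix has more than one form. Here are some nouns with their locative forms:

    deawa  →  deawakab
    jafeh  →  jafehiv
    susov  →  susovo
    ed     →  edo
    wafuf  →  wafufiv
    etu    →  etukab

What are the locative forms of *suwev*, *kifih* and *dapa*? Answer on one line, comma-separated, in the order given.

suwevo, kifihiv, dapakab

The pattern is voicing of the final sound: -iv when the stem ends in a voiceless consonant (*jafeh*, *wafuf*); -o when the stem ends in a voiced consonant (*susov*, *ed*); -kab when the stem ends in a vowel (*deawa*, *etu*).
Since the final sound of *suwev* is /v/ (a voiced consonant), it takes -o, giving *suwevo*.
*kifih*: final sound = /h/, a voiceless consonant → -iv → *kifihiv*.
*dapa*: final sound = /a/, a vowel → -kab → *dapakab*.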